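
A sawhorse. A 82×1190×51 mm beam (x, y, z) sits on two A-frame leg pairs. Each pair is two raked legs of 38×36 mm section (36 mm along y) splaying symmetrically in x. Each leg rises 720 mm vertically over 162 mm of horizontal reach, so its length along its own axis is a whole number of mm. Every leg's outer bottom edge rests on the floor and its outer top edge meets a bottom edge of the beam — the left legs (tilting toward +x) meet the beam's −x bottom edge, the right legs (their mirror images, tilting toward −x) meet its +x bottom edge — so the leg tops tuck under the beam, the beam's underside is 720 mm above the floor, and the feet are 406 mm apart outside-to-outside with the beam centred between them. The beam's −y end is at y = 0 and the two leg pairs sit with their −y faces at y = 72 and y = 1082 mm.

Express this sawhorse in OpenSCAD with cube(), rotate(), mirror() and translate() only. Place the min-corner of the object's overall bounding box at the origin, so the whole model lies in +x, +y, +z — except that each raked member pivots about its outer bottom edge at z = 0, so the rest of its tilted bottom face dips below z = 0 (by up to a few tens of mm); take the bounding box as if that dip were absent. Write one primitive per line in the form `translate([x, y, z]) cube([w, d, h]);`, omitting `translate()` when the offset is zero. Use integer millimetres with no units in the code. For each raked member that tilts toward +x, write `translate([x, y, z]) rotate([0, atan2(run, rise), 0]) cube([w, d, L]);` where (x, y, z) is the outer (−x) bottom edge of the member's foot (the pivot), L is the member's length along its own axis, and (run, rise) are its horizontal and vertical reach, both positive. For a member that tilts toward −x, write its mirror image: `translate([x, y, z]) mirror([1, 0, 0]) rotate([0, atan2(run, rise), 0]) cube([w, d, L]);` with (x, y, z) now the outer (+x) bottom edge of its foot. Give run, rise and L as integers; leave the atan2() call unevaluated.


translate([162, 0, 720]) cube([82, 1190, 51]);
translate([0, 72, 0]) rotate([0, atan2(162, 720), 0]) cube([38, 36, 738]);
translate([406, 72, 0]) mirror([1, 0, 0]) rotate([0, atan2(162, 720), 0]) cube([38, 36, 738]);
translate([0, 1082, 0]) rotate([0, atan2(162, 720), 0]) cube([38, 36, 738]);
translate([406, 1082, 0]) mirror([1, 0, 0]) rotate([0, atan2(162, 720), 0]) cube([38, 36, 738]);


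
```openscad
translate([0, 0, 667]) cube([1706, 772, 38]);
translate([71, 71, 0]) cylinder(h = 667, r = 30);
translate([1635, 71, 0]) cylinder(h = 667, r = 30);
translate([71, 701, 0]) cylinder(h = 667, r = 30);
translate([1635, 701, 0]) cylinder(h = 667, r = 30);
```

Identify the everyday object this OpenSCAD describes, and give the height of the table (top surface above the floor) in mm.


A table. The table height is 705 mm.

A 1706×772×38 slab sits at z = 667 on four Ø60 mm round legs — a table. The top surface is at 667 + 38 = 705 mm.


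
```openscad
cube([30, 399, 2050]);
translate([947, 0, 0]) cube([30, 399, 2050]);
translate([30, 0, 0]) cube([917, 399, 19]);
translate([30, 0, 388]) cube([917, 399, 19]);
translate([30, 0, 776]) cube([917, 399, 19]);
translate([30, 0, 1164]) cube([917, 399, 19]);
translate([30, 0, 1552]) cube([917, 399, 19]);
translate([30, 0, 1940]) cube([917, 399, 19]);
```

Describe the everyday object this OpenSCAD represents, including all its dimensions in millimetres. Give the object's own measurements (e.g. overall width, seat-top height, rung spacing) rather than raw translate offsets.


An open bookshelf. Two side panels, each 30 mm thick, 399 mm deep and 2050 mm tall, stand 977 mm apart (outside-to-outside). Between them sit 6 shelves, each 19 mm thick and 399 mm deep, spanning the full gap between the sides. The bottom shelf rests on the floor (its underside at z = 0) and the clear gap between one shelf's top and the next shelf's underside is 369 mm.


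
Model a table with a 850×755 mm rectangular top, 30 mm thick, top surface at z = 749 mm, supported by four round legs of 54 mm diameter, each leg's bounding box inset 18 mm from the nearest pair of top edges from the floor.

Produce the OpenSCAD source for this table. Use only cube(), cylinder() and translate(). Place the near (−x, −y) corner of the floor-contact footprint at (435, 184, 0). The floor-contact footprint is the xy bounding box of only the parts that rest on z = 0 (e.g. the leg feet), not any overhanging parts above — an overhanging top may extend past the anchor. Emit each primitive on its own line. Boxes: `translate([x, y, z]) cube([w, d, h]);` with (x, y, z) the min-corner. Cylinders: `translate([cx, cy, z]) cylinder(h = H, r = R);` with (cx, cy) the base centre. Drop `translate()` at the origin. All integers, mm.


translate([417, 166, 719]) cube([850, 755, 30]);
translate([462, 211, 0]) cylinder(h = 719, r = 27);
translate([1222, 211, 0]) cylinder(h = 719, r = 27);
translate([462, 876, 0]) cylinder(h = 719, r = 27);
translate([1222, 876, 0]) cylinder(h = 719, r = 27);


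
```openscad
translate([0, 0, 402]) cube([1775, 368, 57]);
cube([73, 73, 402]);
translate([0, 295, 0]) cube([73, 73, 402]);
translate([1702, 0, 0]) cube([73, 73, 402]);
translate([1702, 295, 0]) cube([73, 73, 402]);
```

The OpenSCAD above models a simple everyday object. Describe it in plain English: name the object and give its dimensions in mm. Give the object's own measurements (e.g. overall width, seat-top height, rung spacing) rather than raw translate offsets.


A long wooden bench with a 1775 mm (x) × 368 mm (y) seat, 57 mm thick, its top surface 459 mm above the floor. Four 73 mm square legs at the seat corners, flush with the edges, run from z = 0 to the seat underside.


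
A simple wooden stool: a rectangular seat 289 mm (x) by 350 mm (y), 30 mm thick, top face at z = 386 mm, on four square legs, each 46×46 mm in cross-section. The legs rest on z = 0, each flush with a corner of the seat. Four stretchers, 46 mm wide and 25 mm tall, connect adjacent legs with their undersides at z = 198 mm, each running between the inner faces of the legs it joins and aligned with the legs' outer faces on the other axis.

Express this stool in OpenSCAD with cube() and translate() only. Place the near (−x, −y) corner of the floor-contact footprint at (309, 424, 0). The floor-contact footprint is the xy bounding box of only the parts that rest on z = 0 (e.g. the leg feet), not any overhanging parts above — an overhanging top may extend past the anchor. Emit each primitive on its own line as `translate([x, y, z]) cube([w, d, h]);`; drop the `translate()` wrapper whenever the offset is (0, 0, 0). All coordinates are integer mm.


// leg_h = 386 - 30 = 356
// stretcher span = 289 - 2*46 = 197
translate([309, 424, 356]) cube([289, 350, 30]);
translate([309, 424, 0]) cube([46, 46, 356]);
translate([552, 424, 0]) cube([46, 46, 356]);
translate([309, 728, 0]) cube([46, 46, 356]);
translate([552, 728, 0]) cube([46, 46, 356]);
translate([355, 424, 198]) cube([197, 46, 25]);
translate([355, 728, 198]) cube([197, 46, 25]);
translate([309, 470, 198]) cube([46, 258, 25]);
translate([552, 470, 198]) cube([46, 258, 25]);


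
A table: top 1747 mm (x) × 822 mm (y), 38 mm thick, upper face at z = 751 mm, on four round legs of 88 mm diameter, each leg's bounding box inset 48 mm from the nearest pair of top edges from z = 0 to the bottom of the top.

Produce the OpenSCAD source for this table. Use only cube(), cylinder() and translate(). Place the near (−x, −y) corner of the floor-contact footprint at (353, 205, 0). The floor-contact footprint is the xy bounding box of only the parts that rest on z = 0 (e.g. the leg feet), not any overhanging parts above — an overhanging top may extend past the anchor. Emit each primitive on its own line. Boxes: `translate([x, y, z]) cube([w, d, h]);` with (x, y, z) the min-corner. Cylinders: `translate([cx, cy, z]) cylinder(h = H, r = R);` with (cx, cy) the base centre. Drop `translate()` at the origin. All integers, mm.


translate([305, 157, 713]) cube([1747, 822, 38]);
translate([397, 249, 0]) cylinder(h = 713, r = 44);
translate([1960, 249, 0]) cylinder(h = 713, r = 44);
translate([397, 887, 0]) cylinder(h = 713, r = 44);
translate([1960, 887, 0]) cylinder(h = 713, r = 44);


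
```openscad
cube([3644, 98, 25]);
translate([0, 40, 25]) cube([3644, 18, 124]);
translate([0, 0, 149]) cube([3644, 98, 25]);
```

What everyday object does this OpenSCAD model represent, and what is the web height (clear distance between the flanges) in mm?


An I-beam. The web height is 124 mm.

Two wide flanges with a thin centred web — an I-beam. Overall 174 mm minus two 25 mm flanges gives a web of 174 − 2·25 = 124 mm.


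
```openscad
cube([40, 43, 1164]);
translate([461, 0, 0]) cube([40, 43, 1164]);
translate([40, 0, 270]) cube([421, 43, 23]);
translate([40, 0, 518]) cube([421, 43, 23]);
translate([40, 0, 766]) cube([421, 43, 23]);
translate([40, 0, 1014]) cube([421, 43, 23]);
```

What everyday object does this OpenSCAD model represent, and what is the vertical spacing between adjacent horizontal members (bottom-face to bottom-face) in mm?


A ladder. The rung spacing is 248 mm.

Two tall 40×43 posts with 4 short bars between them — a ladder. Adjacent rungs sit at z = 270 and z = 518, so the spacing is 518 − 270 = 248 mm.


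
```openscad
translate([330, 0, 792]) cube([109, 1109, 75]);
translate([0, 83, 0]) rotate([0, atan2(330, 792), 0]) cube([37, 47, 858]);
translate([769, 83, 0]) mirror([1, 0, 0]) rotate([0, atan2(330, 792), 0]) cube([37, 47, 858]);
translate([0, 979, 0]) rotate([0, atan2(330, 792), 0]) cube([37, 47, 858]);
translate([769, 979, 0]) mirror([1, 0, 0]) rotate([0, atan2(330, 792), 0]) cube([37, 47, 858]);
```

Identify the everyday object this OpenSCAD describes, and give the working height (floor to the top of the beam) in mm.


A sawhorse. The overall height is 867 mm.

A beam across two mirrored pairs of raked legs — a sawhorse. The beam's underside is at z = 792 (matching the legs' vertical rise in atan2(330, 792)) and the beam is 75 mm tall, so its top is at 792 + 75 = 867 mm. The raked legs top out at the beam's underside, so that is the highest point.


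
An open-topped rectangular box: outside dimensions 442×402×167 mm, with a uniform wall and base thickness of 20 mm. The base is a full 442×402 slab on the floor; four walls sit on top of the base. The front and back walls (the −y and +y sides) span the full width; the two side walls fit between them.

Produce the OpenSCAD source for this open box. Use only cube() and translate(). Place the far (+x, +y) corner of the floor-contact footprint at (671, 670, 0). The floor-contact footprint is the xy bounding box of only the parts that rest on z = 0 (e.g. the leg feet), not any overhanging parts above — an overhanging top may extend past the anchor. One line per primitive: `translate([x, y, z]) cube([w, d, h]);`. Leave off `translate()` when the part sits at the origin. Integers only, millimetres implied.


translate([229, 268, 0]) cube([442, 402, 20]);
translate([229, 268, 20]) cube([442, 20, 147]);
translate([229, 650, 20]) cube([442, 20, 147]);
translate([229, 288, 20]) cube([20, 362, 147]);
translate([651, 288, 20]) cube([20, 362, 147]);


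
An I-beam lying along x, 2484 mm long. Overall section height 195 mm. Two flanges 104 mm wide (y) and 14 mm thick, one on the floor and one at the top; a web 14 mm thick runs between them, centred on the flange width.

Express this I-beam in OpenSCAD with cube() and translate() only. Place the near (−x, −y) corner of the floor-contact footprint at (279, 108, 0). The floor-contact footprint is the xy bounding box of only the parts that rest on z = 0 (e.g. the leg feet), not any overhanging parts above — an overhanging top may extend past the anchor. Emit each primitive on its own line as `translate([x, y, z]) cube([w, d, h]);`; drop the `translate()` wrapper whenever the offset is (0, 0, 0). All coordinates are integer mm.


translate([279, 108, 0]) cube([2484, 104, 14]);
translate([279, 153, 14]) cube([2484, 14, 167]);
translate([279, 108, 181]) cube([2484, 104, 14]);


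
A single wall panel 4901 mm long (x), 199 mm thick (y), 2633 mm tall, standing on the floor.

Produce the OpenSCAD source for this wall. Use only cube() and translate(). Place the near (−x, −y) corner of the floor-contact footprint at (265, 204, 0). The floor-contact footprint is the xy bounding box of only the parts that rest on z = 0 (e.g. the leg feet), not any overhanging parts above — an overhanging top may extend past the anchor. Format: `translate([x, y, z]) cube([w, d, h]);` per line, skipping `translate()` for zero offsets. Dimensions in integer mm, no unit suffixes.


translate([265, 204, 0]) cube([4901, 199, 2633]);


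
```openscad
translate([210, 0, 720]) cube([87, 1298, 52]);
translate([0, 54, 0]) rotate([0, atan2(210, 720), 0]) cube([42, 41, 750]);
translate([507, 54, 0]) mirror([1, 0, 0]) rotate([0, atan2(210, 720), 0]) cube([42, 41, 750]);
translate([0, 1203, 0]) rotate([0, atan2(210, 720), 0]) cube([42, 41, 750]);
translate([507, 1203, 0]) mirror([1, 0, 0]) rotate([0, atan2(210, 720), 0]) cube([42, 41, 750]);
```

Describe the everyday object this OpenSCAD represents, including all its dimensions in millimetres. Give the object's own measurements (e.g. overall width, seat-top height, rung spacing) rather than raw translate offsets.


A sawhorse. A 87×1298×52 mm beam (x, y, z) sits on two A-frame leg pairs. Each pair is two raked legs of 42×41 mm section (41 mm along y) splaying symmetrically in x. Each leg rises 720 mm vertically over 210 mm of horizontal reach and is 750 mm long along its own axis. Every leg's outer bottom edge rests on the floor and its outer top edge meets a bottom edge of the beam — the left legs (tilting toward +x) meet the beam's −x bottom edge, the right legs (their mirror images, tilting toward −x) meet its +x bottom edge — so the leg tops tuck under the beam, the beam's underside is 720 mm above the floor, and the feet are 507 mm apart outside-to-outside with the beam centred between them. The two leg pairs are set in 54 mm from either end of the beam.


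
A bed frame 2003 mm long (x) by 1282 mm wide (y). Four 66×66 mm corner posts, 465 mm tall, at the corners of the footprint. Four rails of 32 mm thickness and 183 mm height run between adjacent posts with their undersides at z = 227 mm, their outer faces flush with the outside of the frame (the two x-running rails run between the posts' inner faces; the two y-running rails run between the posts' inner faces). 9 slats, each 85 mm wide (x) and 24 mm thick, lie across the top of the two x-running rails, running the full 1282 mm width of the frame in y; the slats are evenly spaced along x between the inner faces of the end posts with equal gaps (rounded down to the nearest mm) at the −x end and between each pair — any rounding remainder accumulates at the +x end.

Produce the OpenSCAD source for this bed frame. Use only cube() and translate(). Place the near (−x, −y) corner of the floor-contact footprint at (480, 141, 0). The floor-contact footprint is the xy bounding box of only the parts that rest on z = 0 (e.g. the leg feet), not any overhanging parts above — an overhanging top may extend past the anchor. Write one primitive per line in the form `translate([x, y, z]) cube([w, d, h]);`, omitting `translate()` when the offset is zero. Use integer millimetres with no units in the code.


translate([480, 141, 0]) cube([66, 66, 465]);
translate([480, 1357, 0]) cube([66, 66, 465]);
translate([2417, 141, 0]) cube([66, 66, 465]);
translate([2417, 1357, 0]) cube([66, 66, 465]);
translate([546, 141, 227]) cube([1871, 32, 183]);
translate([546, 1391, 227]) cube([1871, 32, 183]);
translate([480, 207, 227]) cube([32, 1150, 183]);
translate([2451, 207, 227]) cube([32, 1150, 183]);
translate([656, 141, 410]) cube([85, 1282, 24]);
translate([851, 141, 410]) cube([85, 1282, 24]);
translate([1046, 141, 410]) cube([85, 1282, 24]);
translate([1241, 141, 410]) cube([85, 1282, 24]);
translate([1436, 141, 410]) cube([85, 1282, 24]);
translate([1631, 141, 410]) cube([85, 1282, 24]);
translate([1826, 141, 410]) cube([85, 1282, 24]);
translate([2021, 141, 410]) cube([85, 1282, 24]);
translate([2216, 141, 410]) cube([85, 1282, 24]);


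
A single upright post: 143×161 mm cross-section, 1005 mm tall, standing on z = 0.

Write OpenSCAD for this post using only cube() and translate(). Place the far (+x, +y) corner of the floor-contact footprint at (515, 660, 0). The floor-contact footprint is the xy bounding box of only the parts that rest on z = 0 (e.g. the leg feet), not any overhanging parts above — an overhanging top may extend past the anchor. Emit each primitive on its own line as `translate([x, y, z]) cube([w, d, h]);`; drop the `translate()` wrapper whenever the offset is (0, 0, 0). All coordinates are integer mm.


translate([372, 499, 0]) cube([143, 161, 1005]);


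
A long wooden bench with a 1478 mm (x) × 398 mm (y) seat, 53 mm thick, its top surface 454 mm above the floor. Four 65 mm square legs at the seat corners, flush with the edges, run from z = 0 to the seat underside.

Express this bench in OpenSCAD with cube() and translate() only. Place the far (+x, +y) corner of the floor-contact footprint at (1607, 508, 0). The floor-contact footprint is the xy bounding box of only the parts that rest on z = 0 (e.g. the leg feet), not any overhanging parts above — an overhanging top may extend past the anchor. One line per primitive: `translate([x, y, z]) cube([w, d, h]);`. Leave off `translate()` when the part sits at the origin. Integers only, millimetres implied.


translate([129, 110, 401]) cube([1478, 398, 53]);
translate([129, 110, 0]) cube([65, 65, 401]);
translate([129, 443, 0]) cube([65, 65, 401]);
translate([1542, 110, 0]) cube([65, 65, 401]);
translate([1542, 443, 0]) cube([65, 65, 401]);


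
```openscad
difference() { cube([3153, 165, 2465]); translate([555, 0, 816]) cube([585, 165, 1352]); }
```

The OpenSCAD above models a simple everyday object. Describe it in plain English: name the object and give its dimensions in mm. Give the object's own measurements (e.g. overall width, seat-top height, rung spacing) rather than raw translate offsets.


A wall 3153 mm long (x), 165 mm thick (y), 2465 mm tall, with a rectangular window opening cut through it. The opening is 585 mm wide and 1352 mm tall; its sill is at z = 816 mm and its near (−x) edge is 555 mm from the wall's −x end. The opening passes through the full wall thickness.


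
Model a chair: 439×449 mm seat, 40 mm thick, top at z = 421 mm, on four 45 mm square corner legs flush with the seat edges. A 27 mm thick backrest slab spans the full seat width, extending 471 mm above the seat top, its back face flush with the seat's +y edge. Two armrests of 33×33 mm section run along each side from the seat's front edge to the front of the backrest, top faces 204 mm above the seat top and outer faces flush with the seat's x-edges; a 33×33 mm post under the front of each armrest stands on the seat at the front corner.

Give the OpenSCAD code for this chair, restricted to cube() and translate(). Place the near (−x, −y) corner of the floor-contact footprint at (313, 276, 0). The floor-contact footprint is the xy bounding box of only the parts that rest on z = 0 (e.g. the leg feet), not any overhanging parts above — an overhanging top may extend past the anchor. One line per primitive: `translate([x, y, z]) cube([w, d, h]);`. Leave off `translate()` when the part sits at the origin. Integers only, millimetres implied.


translate([313, 276, 381]) cube([439, 449, 40]);
translate([313, 276, 0]) cube([45, 45, 381]);
translate([707, 276, 0]) cube([45, 45, 381]);
translate([313, 680, 0]) cube([45, 45, 381]);
translate([707, 680, 0]) cube([45, 45, 381]);
translate([313, 698, 421]) cube([439, 27, 471]);
translate([313, 276, 592]) cube([33, 422, 33]);
translate([719, 276, 592]) cube([33, 422, 33]);
translate([313, 276, 421]) cube([33, 33, 171]);
translate([719, 276, 421]) cube([33, 33, 171]);


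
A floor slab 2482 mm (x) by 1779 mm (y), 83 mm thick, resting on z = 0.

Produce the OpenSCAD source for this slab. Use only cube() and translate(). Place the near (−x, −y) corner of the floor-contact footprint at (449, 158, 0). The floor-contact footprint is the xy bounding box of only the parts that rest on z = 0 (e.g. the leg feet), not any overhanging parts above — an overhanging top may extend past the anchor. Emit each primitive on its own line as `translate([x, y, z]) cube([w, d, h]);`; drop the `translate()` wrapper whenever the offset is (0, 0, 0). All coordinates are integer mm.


translate([449, 158, 0]) cube([2482, 1779, 83]);


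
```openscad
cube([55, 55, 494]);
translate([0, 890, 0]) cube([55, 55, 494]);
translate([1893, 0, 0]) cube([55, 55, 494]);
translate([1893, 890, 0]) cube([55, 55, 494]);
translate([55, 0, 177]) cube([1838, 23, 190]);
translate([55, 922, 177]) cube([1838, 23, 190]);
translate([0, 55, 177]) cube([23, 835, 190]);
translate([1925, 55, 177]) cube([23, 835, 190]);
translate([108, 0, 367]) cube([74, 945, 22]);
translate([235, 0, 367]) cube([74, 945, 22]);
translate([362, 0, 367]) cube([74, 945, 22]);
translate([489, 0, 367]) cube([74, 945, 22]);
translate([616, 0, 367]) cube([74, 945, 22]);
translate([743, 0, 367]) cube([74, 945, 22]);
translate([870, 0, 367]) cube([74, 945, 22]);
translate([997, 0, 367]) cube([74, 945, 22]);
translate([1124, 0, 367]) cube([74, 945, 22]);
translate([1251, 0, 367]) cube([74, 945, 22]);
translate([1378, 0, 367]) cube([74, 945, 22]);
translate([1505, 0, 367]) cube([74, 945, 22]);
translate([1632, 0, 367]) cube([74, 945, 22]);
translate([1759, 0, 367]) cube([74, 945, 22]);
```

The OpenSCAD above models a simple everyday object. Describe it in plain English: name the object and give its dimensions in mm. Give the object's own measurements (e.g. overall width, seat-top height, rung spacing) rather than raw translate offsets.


A bed frame 1948 mm long (x) by 945 mm wide (y). Four 55×55 mm corner posts, 494 mm tall, at the corners of the footprint. Four rails of 23 mm thickness and 190 mm height run between adjacent posts with their undersides at z = 177 mm, their outer faces flush with the outside of the frame (the two x-running rails run between the posts' inner faces; the two y-running rails run between the posts' inner faces). 14 slats, each 74 mm wide (x) and 22 mm thick, lie across the top of the two x-running rails, running the full 945 mm width of the frame in y; along x they sit between the end posts with a 53 mm gap after the −x posts and between neighbouring slats, leaving 60 mm before the +x posts.


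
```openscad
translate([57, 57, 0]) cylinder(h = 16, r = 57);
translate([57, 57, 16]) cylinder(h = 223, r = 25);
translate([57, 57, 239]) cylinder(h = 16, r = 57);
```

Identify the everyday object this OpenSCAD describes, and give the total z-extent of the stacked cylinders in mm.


A spool. The overall height is 255 mm.

Three coaxial cylinders, large–small–large — a spool. Two 16 mm flanges and a 223 mm core give 16 + 223 + 16 = 255 mm.


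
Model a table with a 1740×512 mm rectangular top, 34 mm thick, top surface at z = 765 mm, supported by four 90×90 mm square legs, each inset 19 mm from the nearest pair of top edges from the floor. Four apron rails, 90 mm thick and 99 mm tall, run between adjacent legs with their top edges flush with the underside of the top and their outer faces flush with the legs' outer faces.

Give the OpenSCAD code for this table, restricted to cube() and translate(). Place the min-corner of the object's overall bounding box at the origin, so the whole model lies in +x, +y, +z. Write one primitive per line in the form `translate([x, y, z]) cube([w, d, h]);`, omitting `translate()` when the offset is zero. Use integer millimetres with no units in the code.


// leg_h = 765 - 34 = 731
// apron z = 731 - 99 = 632
translate([0, 0, 731]) cube([1740, 512, 34]);
translate([19, 19, 0]) cube([90, 90, 731]);
translate([1631, 19, 0]) cube([90, 90, 731]);
translate([19, 403, 0]) cube([90, 90, 731]);
translate([1631, 403, 0]) cube([90, 90, 731]);
translate([109, 19, 632]) cube([1522, 90, 99]);
translate([109, 403, 632]) cube([1522, 90, 99]);
translate([19, 109, 632]) cube([90, 294, 99]);
translate([1631, 109, 632]) cube([90, 294, 99]);


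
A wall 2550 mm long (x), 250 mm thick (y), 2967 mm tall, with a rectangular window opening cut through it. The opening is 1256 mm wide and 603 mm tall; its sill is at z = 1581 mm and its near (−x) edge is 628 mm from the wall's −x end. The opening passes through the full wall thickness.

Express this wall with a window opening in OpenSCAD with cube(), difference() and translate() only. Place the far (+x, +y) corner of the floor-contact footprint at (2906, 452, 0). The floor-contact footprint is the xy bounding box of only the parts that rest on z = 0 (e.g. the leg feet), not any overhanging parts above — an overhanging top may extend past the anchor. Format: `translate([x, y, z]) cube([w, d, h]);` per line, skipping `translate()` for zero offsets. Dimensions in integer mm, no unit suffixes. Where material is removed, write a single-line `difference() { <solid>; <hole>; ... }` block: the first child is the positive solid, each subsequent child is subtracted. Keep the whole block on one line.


difference() { translate([356, 202, 0]) cube([2550, 250, 2967]); translate([984, 202, 1581]) cube([1256, 250, 603]); }


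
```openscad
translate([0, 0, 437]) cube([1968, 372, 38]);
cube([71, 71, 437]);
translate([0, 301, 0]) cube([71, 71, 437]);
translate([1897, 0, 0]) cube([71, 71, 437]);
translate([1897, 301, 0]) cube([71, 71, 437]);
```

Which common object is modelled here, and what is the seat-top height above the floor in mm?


A bench. The seat-top height is 475 mm.

A long slab on four corner posts — a bench. The slab sits at z = 437 with thickness 38, so the top is 437 + 38 = 475 mm.


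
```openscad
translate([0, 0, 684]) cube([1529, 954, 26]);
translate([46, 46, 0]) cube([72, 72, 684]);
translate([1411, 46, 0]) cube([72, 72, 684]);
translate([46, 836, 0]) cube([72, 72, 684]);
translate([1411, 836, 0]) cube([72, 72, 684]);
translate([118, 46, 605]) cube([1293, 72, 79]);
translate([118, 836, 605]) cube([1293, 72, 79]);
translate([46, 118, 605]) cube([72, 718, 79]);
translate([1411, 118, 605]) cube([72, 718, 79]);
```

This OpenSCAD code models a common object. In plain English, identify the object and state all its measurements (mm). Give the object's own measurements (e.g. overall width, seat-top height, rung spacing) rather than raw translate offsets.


A table: top 1529 mm (x) × 954 mm (y), 26 mm thick, upper face at z = 710 mm, on four 72×72 mm square legs, each inset 46 mm from the nearest pair of top edges from z = 0 to the bottom of the top. Four apron rails, 72 mm thick and 79 mm tall, run between adjacent legs with their top edges flush with the underside of the top and their outer faces flush with the legs' outer faces.


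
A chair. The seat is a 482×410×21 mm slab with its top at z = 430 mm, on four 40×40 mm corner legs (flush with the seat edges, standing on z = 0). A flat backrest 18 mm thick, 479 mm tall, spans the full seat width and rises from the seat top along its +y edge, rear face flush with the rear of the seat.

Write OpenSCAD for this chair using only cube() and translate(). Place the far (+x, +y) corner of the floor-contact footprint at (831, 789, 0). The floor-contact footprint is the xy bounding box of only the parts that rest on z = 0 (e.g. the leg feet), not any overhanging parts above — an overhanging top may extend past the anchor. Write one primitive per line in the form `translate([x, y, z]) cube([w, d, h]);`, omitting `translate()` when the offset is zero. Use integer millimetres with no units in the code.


translate([349, 379, 409]) cube([482, 410, 21]);
translate([349, 379, 0]) cube([40, 40, 409]);
translate([791, 379, 0]) cube([40, 40, 409]);
translate([349, 749, 0]) cube([40, 40, 409]);
translate([791, 749, 0]) cube([40, 40, 409]);
translate([349, 771, 430]) cube([482, 18, 479]);


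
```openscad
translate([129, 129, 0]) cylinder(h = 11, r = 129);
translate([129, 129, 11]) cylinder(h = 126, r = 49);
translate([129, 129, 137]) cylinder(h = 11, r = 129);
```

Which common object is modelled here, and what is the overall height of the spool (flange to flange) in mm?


A spool. The overall height is 148 mm.

Three coaxial cylinders, large–small–large — a spool. Two 11 mm flanges and a 126 mm core give 11 + 126 + 11 = 148 mm.


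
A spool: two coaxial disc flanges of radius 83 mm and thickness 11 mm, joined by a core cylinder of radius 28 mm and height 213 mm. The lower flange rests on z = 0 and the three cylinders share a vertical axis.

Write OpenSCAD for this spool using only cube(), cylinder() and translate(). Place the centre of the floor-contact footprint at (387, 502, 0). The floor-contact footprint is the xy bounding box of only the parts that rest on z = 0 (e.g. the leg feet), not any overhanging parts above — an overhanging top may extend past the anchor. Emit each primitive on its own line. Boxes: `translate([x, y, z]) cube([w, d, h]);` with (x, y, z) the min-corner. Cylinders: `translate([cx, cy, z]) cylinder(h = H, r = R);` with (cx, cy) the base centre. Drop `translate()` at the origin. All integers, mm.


translate([387, 502, 0]) cylinder(h = 11, r = 83);
translate([387, 502, 11]) cylinder(h = 213, r = 28);
translate([387, 502, 224]) cylinder(h = 11, r = 83);


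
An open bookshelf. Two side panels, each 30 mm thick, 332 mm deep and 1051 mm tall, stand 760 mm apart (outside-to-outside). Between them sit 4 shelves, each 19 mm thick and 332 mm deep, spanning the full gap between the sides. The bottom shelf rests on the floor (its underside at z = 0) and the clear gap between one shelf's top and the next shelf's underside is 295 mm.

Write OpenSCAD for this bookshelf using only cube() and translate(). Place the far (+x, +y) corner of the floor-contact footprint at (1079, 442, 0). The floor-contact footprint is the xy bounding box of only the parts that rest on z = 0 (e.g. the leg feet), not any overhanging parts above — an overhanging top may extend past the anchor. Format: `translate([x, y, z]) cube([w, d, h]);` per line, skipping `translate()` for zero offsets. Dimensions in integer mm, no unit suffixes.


translate([319, 110, 0]) cube([30, 332, 1051]);
translate([1049, 110, 0]) cube([30, 332, 1051]);
translate([349, 110, 0]) cube([700, 332, 19]);
translate([349, 110, 314]) cube([700, 332, 19]);
translate([349, 110, 628]) cube([700, 332, 19]);
translate([349, 110, 942]) cube([700, 332, 19]);


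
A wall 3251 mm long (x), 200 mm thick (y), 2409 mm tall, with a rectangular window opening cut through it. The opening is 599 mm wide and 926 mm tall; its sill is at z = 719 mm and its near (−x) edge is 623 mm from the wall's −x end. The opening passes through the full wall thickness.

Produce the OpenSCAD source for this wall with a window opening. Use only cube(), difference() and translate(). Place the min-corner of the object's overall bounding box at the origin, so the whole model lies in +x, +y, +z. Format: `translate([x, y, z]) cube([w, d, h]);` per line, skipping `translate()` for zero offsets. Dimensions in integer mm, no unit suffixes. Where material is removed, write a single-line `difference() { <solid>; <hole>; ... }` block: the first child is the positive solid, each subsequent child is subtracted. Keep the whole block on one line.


difference() { cube([3251, 200, 2409]); translate([623, 0, 719]) cube([599, 200, 926]); }


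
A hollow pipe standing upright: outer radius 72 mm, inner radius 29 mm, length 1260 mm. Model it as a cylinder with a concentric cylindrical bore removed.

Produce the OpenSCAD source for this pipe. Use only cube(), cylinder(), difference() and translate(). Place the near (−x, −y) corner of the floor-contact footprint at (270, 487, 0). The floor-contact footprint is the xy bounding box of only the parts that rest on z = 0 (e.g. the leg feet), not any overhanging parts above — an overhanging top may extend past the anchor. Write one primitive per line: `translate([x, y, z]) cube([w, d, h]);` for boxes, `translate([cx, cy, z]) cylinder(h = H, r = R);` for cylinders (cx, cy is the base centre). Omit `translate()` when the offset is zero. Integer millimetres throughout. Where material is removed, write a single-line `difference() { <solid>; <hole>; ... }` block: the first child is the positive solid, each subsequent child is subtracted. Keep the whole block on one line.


difference() { translate([342, 559, 0]) cylinder(h = 1260, r = 72); translate([342, 559, 0]) cylinder(h = 1260, r = 29); }


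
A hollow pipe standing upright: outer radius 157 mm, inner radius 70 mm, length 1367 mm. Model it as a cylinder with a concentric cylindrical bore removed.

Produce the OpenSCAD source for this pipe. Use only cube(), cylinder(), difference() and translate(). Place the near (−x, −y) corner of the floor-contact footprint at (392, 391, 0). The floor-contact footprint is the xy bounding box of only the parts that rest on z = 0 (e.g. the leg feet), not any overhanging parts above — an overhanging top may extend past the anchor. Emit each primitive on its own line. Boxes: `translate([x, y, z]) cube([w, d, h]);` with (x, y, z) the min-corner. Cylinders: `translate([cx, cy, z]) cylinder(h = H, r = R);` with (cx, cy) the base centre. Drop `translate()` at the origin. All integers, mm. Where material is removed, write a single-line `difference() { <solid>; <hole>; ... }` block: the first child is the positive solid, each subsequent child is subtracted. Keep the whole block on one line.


difference() { translate([549, 548, 0]) cylinder(h = 1367, r = 157); translate([549, 548, 0]) cylinder(h = 1367, r = 70); }


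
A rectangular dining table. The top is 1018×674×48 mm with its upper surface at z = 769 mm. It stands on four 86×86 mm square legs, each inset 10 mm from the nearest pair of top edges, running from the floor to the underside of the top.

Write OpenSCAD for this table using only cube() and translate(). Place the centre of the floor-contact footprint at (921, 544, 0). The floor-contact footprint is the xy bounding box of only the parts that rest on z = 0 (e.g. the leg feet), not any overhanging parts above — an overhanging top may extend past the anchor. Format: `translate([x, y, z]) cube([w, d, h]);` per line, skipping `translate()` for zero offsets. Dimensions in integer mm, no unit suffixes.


translate([412, 207, 721]) cube([1018, 674, 48]);
translate([422, 217, 0]) cube([86, 86, 721]);
translate([1334, 217, 0]) cube([86, 86, 721]);
translate([422, 785, 0]) cube([86, 86, 721]);
translate([1334, 785, 0]) cube([86, 86, 721]);


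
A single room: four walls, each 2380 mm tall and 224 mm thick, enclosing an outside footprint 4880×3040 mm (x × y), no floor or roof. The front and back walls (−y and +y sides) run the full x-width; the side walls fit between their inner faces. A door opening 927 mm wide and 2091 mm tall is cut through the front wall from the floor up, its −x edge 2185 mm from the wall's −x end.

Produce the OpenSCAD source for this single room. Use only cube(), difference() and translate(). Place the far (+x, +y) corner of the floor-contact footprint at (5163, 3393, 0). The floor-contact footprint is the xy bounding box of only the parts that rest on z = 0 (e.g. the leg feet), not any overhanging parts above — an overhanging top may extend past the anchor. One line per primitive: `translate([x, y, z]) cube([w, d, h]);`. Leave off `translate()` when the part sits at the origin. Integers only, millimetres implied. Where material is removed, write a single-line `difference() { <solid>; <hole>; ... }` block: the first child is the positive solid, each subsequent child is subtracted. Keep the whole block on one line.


difference() { translate([283, 353, 0]) cube([4880, 224, 2380]); translate([2468, 353, 0]) cube([927, 224, 2091]); }
translate([283, 3169, 0]) cube([4880, 224, 2380]);
translate([283, 577, 0]) cube([224, 2592, 2380]);
translate([4939, 577, 0]) cube([224, 2592, 2380]);


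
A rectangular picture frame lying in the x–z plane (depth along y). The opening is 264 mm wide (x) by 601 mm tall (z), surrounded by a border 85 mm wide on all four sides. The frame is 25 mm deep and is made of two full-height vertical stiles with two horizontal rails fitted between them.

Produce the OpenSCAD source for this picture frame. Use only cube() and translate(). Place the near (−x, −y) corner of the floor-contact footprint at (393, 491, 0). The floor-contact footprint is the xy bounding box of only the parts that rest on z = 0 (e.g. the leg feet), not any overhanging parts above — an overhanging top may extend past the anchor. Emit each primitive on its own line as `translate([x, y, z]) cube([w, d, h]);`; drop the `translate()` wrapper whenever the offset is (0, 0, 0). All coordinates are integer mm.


translate([393, 491, 0]) cube([85, 25, 771]);
translate([742, 491, 0]) cube([85, 25, 771]);
translate([478, 491, 0]) cube([264, 25, 85]);
translate([478, 491, 686]) cube([264, 25, 85]);


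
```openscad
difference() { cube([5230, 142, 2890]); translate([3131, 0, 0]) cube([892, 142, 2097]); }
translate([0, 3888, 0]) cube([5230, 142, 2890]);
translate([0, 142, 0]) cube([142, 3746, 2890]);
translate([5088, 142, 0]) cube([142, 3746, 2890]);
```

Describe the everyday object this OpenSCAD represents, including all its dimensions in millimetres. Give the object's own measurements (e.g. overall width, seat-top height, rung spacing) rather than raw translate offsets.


A single room: four walls, each 2890 mm tall and 142 mm thick, enclosing an outside footprint 5230×4030 mm (x × y), no floor or roof. The front and back walls (−y and +y sides) run the full x-width; the side walls fit between their inner faces. A door opening 892 mm wide and 2097 mm tall is cut through the front wall from the floor up, its −x edge 3131 mm from the wall's −x end.


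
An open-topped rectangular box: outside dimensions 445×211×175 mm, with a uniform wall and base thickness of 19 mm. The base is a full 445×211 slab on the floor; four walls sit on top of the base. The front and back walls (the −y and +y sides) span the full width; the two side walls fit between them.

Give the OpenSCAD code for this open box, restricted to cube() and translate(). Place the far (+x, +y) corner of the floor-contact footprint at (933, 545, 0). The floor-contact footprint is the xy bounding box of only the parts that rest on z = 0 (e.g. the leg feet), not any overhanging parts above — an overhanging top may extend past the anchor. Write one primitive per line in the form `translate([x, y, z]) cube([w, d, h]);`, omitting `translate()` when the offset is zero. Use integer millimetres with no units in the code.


translate([488, 334, 0]) cube([445, 211, 19]);
translate([488, 334, 19]) cube([445, 19, 156]);
translate([488, 526, 19]) cube([445, 19, 156]);
translate([488, 353, 19]) cube([19, 173, 156]);
translate([914, 353, 19]) cube([19, 173, 156]);


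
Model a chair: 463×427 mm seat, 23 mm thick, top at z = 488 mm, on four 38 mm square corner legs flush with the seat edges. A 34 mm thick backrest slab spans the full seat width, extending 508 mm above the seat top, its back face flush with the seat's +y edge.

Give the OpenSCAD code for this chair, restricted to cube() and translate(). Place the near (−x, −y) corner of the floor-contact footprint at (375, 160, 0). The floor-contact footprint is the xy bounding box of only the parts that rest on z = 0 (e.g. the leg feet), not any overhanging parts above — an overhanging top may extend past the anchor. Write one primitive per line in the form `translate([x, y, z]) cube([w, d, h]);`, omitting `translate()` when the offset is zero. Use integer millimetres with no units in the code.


translate([375, 160, 465]) cube([463, 427, 23]);
translate([375, 160, 0]) cube([38, 38, 465]);
translate([800, 160, 0]) cube([38, 38, 465]);
translate([375, 549, 0]) cube([38, 38, 465]);
translate([800, 549, 0]) cube([38, 38, 465]);
translate([375, 553, 488]) cube([463, 34, 508]);
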